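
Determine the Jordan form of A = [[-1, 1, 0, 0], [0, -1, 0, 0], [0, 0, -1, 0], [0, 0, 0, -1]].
J = [[-1, 1, 0, 0], [0, -1, 0, 0], [0, 0, -1, 0], [0, 0, 0, -1]]

The characteristic polynomial is det(xI - A) = (x + 1)^4, so the eigenvalues are -1 (algebraic multiplicity 4).

For λ = -1: rank(A + I) = 1, rank((A + I)^2) = 0. The eigenspace has dimension 4 - 1 = 3, so there are 3 Jordan blocks; the rank sequence gives block sizes [2, 1, 1].

Assembling the blocks gives the Jordan form J above.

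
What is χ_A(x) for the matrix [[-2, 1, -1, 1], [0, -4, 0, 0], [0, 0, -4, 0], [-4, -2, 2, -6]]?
χ_A(x) = (x + 4)^4

xI - A = [[x + 2, -1, 1, -1], [0, x + 4, 0, 0], [0, 0, x + 4, 0], [4, 2, -2, x + 6]].

Expanding det(xI - A) along the first row:
det(xI - A) = + (x + 2)·det([[x + 4, 0, 0], [0, x + 4, 0], [2, -2, x + 6]]) - (-1)·det([[0, 0, 0], [0, x + 4, 0], [4, -2, x + 6]]) + (1)·det([[0, x + 4, 0], [0, 0, 0], [4, 2, x + 6]]) - (-1)·det([[0, x + 4, 0], [0, 0, x + 4], [4, 2, -2]]).

Evaluating gives χ_A(x) = x^4 + 16x^3 + 96x^2 + 256x + 256 = (x + 4)^4.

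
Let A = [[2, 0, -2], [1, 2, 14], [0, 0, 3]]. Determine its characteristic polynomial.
χ_A(x) = (x - 3)(x - 2)^2

xI - A = [[x - 2, 0, 2], [-1, x - 2, -14], [0, 0, x - 3]].

Expanding det(xI - A) along the first row:
det(xI - A) = + (x - 2)·det([[x - 2, -14], [0, x - 3]]) - (0)·det([[-1, -14], [0, x - 3]]) + (2)·det([[-1, x - 2], [0, 0]]).

Evaluating gives χ_A(x) = x^3 - 7x^2 + 16x - 12 = (x - 3)(x - 2)^2.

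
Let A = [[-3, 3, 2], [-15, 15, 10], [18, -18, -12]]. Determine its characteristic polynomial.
xI - A = [[x + 3, -3, -2], [15, x - 15, -10], [-18, 18, x + 12]].

Expanding det(xI - A) along the first row:
det(xI - A) = + (x + 3)·det([[x - 15, -10], [18, x + 12]]) - (-3)·det([[15, -10], [-18, x + 12]]) + (-2)·det([[15, x - 15], [-18, 18]]).

Evaluating gives χ_A(x) = x^3.

χ_A(x) = x^3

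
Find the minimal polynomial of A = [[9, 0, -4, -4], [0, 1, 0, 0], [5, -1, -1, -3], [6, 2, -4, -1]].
m_A(x) = (x - 3)^2(x - 1)

The characteristic polynomial factors as (x - 3)^2(x - 1)^2. The minimal polynomial is ∏(x - λ)^{k_λ} where k_λ is the size of the largest Jordan block at λ.

For λ = 1: rank(A - I) = 2, and the largest Jordan block has size 1 (the smallest k with rank((A - I)^k) = rank((A - I)^(k+1))).
For λ = 3: rank(A - 3I) = 3, and the largest Jordan block has size 2 (the smallest k with rank((A - 3I)^k) = rank((A - 3I)^(k+1))).

So m_A(x) = (x - 3)^2(x - 1).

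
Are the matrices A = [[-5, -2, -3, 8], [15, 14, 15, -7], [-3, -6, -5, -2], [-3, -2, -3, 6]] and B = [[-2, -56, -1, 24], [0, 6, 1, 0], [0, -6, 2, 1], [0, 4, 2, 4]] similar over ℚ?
Two matrices over a field are similar if and only if they have the same invariant factors.

Both A and B have characteristic polynomial (x - 4)^3(x + 2) and minimal polynomial (x - 4)^3(x + 2). Computing further, both have invariant factors (x - 4)^3(x + 2). Hence A and B are similar.

Yes.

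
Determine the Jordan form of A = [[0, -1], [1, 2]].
J = [[1, 1], [0, 1]]

The characteristic polynomial is det(xI - A) = (x - 1)^2, so the eigenvalues are 1 (algebraic multiplicity 2).

For λ = 1: rank(A - I) = 1, rank((A - I)^2) = 0. The eigenspace has dimension 2 - 1 = 1, so there is 1 Jordan block; the rank sequence gives block sizes [2].

Assembling the blocks gives the Jordan form J above.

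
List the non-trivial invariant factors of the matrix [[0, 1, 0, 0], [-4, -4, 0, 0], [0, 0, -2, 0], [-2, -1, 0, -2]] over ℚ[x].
The Jordan structure of A has elementary divisors (x + 2)^2, (x + 2), (x + 2). Arranging the block sizes at each eigenvalue in decreasing order and taking row products gives the invariant factors.

Invariant factors (smallest first, each dividing the next): x + 2, x + 2, (x + 2)^2.

Check: the last factor (x + 2)^2 is the minimal polynomial, and the product (x + 2)^4 is the characteristic polynomial.

x + 2, x + 2, (x + 2)^2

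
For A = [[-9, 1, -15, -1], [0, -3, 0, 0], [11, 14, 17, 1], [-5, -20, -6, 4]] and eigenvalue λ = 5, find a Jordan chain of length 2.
We seek v_1 ∈ ker((A - 5I)^2) \ ker(A - 5I), then set v_{i+1} = (A - 5I) v_i.

One such chain is v_1 = [[0, 0, 0, 1]]^T, v_2 = [[-1, 0, 1, -1]]^T. Check: (A - 5I) v_2 = [[0, 0, 0, 0]]^T = 0.

v_1 = [[0, 0, 0, 1]]^T, v_2 = [[-1, 0, 1, -1]]^T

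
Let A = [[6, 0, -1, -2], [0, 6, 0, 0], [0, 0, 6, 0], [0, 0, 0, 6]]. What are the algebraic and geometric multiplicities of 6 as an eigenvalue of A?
algebraic multiplicity 4, geometric multiplicity 3

The characteristic polynomial is (x - 6)^4, so the factor x - 6 appears with exponent 4: the algebraic multiplicity is 4.

rank(A - 6I) = 1, so the eigenspace has dimension 4 - 1 = 3: the geometric multiplicity is 3.

Since 3 < 4, A is not diagonalizable.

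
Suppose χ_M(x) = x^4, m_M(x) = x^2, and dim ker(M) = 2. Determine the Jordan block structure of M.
λ = 0: algebraic multiplicity 4 (exponent in χ_M), largest block size 2 (exponent in m_M), 2 blocks (geometric multiplicity). These force block sizes [2, 2].

Jordan blocks: (0, 2), (0, 2)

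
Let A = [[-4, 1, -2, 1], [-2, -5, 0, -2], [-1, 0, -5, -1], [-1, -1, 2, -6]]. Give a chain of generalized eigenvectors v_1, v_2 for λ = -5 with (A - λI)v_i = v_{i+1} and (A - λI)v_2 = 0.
We seek v_1 ∈ ker((A + 5I)^2) \ ker(A + 5I), then set v_{i+1} = (A + 5I) v_i.

One such chain is v_1 = [[0, 1, 1, 0]]^T, v_2 = [[-1, 0, 0, 1]]^T. Check: (A + 5I) v_2 = [[0, 0, 0, 0]]^T = 0.

v_1 = [[0, 1, 1, 0]]^T, v_2 = [[-1, 0, 0, 1]]^T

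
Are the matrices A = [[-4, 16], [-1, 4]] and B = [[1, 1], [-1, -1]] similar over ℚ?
Yes.

Two matrices over a field are similar if and only if they have the same invariant factors.

Both A and B have characteristic polynomial x^2 and minimal polynomial x^2. Computing further, both have invariant factors x^2. Hence A and B are similar.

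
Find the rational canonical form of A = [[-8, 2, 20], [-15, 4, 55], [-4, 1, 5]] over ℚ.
The invariant factors of A (the non-unit diagonal entries of the Smith normal form of xI - A over ℚ[x]) are (x - 2)(x^2 + x + 5), each dividing the next. The characteristic polynomial is their product, (x - 2)(x^2 + x + 5).

The rational canonical form is the block-diagonal matrix of companion matrices C(f_i):
R = [[0, 0, 10], [1, 0, -3], [0, 1, 1]].

Note the characteristic polynomial does not split into linear factors over ℚ, so A has no Jordan form over ℚ; the rational canonical form exists over any field.

R = [[0, 0, 10], [1, 0, -3], [0, 1, 1]]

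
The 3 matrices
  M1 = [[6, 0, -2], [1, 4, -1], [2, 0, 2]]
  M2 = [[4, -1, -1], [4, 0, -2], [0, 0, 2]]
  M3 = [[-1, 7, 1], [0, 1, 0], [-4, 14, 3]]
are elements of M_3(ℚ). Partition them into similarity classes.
Characteristic polynomials: χ_{M1} = (x - 4)^3, χ_{M2} = (x - 2)^3, χ_{M3} = (x - 1)^3.

{M1}: invariant factors x - 4, (x - 4)^2.

{M2}: invariant factors x - 2, (x - 2)^2.

{M3}: invariant factors x - 1, (x - 1)^2.

Matrices are similar if and only if their invariant-factor lists agree; the partition into similarity classes is {M1}, {M2}, {M3}.

3 classes: {M1}, {M2}, {M3}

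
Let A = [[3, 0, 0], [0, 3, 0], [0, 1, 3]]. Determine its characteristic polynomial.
χ_A(x) = (x - 3)^3

xI - A = [[x - 3, 0, 0], [0, x - 3, 0], [0, -1, x - 3]].

Expanding det(xI - A) along the first row:
det(xI - A) = + (x - 3)·det([[x - 3, 0], [-1, x - 3]]) - (0)·det([[0, 0], [0, x - 3]]) + (0)·det([[0, x - 3], [0, -1]]).

Evaluating gives χ_A(x) = x^3 - 9x^2 + 27x - 27 = (x - 3)^3.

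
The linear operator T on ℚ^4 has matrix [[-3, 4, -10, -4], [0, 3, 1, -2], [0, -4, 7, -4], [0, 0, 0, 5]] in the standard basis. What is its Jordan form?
The characteristic polynomial is det(xI - A) = (x - 5)^3(x + 3), so the eigenvalues are -3 (algebraic multiplicity 1), 5 (algebraic multiplicity 3).

For λ = -3: algebraic multiplicity 1 gives one 1×1 block.

For λ = 5: rank(A - 5I) = 2, rank((A - 5I)^2) = 1. The eigenspace has dimension 4 - 2 = 2, so there are 2 Jordan blocks; the rank sequence gives block sizes [2, 1].

Assembling the blocks gives the Jordan form J above.

J = [[-3, 0, 0, 0], [0, 5, 1, 0], [0, 0, 5, 0], [0, 0, 0, 5]]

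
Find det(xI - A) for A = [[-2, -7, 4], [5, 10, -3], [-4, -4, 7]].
χ_A(x) = (x - 5)^3

xI - A = [[x + 2, 7, -4], [-5, x - 10, 3], [4, 4, x - 7]].

Expanding det(xI - A) along the first row:
det(xI - A) = + (x + 2)·det([[x - 10, 3], [4, x - 7]]) - (7)·det([[-5, 3], [4, x - 7]]) + (-4)·det([[-5, x - 10], [4, 4]]).

Evaluating gives χ_A(x) = x^3 - 15x^2 + 75x - 125 = (x - 5)^3.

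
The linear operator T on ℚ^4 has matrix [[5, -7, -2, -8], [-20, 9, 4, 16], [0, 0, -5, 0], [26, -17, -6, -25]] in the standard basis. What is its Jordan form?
J = [[-5, 1, 0, 0], [0, -5, 0, 0], [0, 0, -5, 0], [0, 0, 0, -1]]

The characteristic polynomial is det(xI - A) = (x + 1)(x + 5)^3, so the eigenvalues are -5 (algebraic multiplicity 3), -1 (algebraic multiplicity 1).

For λ = -5: rank(A + 5I) = 2, rank((A + 5I)^2) = 1. The eigenspace has dimension 4 - 2 = 2, so there are 2 Jordan blocks; the rank sequence gives block sizes [2, 1].

For λ = -1: algebraic multiplicity 1 gives one 1×1 block.

Assembling the blocks gives the Jordan form J above.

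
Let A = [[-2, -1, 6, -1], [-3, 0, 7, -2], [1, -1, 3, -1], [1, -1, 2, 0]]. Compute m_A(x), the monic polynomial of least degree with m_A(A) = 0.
The characteristic polynomial factors as (x - 2)(x - 1)^2(x + 3). The minimal polynomial is ∏(x - λ)^{k_λ} where k_λ is the size of the largest Jordan block at λ.

For λ = -3: rank(A + 3I) = 3, and the largest Jordan block has size 1 (the smallest k with rank((A + 3I)^k) = rank((A + 3I)^(k+1))).
For λ = 1: rank(A - I) = 3, and the largest Jordan block has size 2 (the smallest k with rank((A - I)^k) = rank((A - I)^(k+1))).
For λ = 2: rank(A - 2I) = 3, and the largest Jordan block has size 1 (the smallest k with rank((A - 2I)^k) = rank((A - 2I)^(k+1))).

So m_A(x) = (x - 2)(x - 1)^2(x + 3).

m_A(x) = (x - 2)(x - 1)^2(x + 3)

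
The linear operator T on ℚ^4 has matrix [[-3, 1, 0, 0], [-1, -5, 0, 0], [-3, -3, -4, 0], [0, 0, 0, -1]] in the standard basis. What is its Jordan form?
J = [[-4, 1, 0, 0], [0, -4, 0, 0], [0, 0, -4, 0], [0, 0, 0, -1]]

The characteristic polynomial is det(xI - A) = (x + 1)(x + 4)^3, so the eigenvalues are -4 (algebraic multiplicity 3), -1 (algebraic multiplicity 1).

For λ = -4: rank(A + 4I) = 2, rank((A + 4I)^2) = 1. The eigenspace has dimension 4 - 2 = 2, so there are 2 Jordan blocks; the rank sequence gives block sizes [2, 1].

For λ = -1: algebraic multiplicity 1 gives one 1×1 block.

Assembling the blocks gives the Jordan form J above.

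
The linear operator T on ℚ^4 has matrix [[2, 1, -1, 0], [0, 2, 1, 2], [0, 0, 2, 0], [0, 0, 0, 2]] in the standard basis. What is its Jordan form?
J = [[2, 1, 0, 0], [0, 2, 1, 0], [0, 0, 2, 0], [0, 0, 0, 2]]

The characteristic polynomial is det(xI - A) = (x - 2)^4, so the eigenvalues are 2 (algebraic multiplicity 4).

For λ = 2: rank(A - 2I) = 2, rank((A - 2I)^2) = 1, rank((A - 2I)^3) = 0. The eigenspace has dimension 4 - 2 = 2, so there are 2 Jordan blocks; the rank sequence gives block sizes [3, 1].

Assembling the blocks gives the Jordan form J above.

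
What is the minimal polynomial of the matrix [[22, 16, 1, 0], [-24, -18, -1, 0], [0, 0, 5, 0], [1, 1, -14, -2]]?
The characteristic polynomial factors as (x - 6)(x - 5)(x + 2)^2. The minimal polynomial is ∏(x - λ)^{k_λ} where k_λ is the size of the largest Jordan block at λ.

For λ = -2: rank(A + 2I) = 3, and the largest Jordan block has size 2 (the smallest k with rank((A + 2I)^k) = rank((A + 2I)^(k+1))).
For λ = 5: rank(A - 5I) = 3, and the largest Jordan block has size 1 (the smallest k with rank((A - 5I)^k) = rank((A - 5I)^(k+1))).
For λ = 6: rank(A - 6I) = 3, and the largest Jordan block has size 1 (the smallest k with rank((A - 6I)^k) = rank((A - 6I)^(k+1))).

So m_A(x) = (x - 6)(x - 5)(x + 2)^2.

m_A(x) = (x - 6)(x - 5)(x + 2)^2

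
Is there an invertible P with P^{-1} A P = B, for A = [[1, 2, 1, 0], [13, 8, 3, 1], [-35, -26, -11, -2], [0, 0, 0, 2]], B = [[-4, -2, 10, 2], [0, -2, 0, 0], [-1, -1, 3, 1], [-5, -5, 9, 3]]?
Both have characteristic polynomial (x - 2)^2(x + 2)^2, but the minimal polynomial of A is (x - 2)^2(x + 2)^2 while the minimal polynomial of B is (x - 2)^2(x + 2). The minimal polynomial is a similarity invariant, so A and B are not similar.

No.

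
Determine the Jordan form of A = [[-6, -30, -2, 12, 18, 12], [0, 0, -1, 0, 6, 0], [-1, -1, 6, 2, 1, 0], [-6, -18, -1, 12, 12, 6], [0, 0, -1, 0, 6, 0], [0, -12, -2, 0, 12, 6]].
The characteristic polynomial is det(xI - A) = x^2(x - 6)^4, so the eigenvalues are 0 (algebraic multiplicity 2), 6 (algebraic multiplicity 4).

For λ = 0: rank(A) = 4. The eigenspace has dimension 6 - 4 = 2, so there are 2 Jordan blocks; the rank sequence gives block sizes [1, 1].

For λ = 6: rank(A - 6I) = 4, rank((A - 6I)^2) = 3, rank((A - 6I)^3) = 2. The eigenspace has dimension 6 - 4 = 2, so there are 2 Jordan blocks; the rank sequence gives block sizes [3, 1].

Assembling the blocks gives the Jordan form J above.

J = [[0, 0, 0, 0, 0, 0], [0, 0, 0, 0, 0, 0], [0, 0, 6, 1, 0, 0], [0, 0, 0, 6, 1, 0], [0, 0, 0, 0, 6, 0], [0, 0, 0, 0, 0, 6]]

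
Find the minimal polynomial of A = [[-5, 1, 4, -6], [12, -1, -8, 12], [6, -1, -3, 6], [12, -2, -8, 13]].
The characteristic polynomial factors as (x - 1)^4. The minimal polynomial is ∏(x - λ)^{k_λ} where k_λ is the size of the largest Jordan block at λ.

For λ = 1: rank(A - I) = 1, and the largest Jordan block has size 2 (the smallest k with rank((A - I)^k) = rank((A - I)^(k+1))).

So m_A(x) = (x - 1)^2.

m_A(x) = (x - 1)^2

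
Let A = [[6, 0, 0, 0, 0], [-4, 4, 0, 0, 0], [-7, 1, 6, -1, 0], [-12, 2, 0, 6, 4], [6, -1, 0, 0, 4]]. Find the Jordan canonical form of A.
The characteristic polynomial is det(xI - A) = (x - 6)^3(x - 4)^2, so the eigenvalues are 4 (algebraic multiplicity 2), 6 (algebraic multiplicity 3).

For λ = 4: rank(A - 4I) = 4, rank((A - 4I)^2) = 3. The eigenspace has dimension 5 - 4 = 1, so there is 1 Jordan block; the rank sequence gives block sizes [2].

For λ = 6: rank(A - 6I) = 3, rank((A - 6I)^2) = 2. The eigenspace has dimension 5 - 3 = 2, so there are 2 Jordan blocks; the rank sequence gives block sizes [2, 1].

Assembling the blocks gives the Jordan form J above.

J = [[4, 1, 0, 0, 0], [0, 4, 0, 0, 0], [0, 0, 6, 1, 0], [0, 0, 0, 6, 0], [0, 0, 0, 0, 6]]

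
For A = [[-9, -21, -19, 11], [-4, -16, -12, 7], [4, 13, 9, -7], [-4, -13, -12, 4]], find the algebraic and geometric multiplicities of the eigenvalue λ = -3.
algebraic multiplicity 4, geometric multiplicity 2

The characteristic polynomial is (x + 3)^4, so the factor x + 3 appears with exponent 4: the algebraic multiplicity is 4.

rank(A + 3I) = 2, so the eigenspace has dimension 4 - 2 = 2: the geometric multiplicity is 2.

Since 2 < 4, A is not diagonalizable.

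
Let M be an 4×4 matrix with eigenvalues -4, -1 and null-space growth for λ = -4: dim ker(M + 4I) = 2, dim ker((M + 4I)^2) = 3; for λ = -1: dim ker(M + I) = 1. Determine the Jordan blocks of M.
λ = -4: successive nullity increments [2, 1] count blocks of size ≥ k; block sizes are [2, 1].
λ = -1: successive nullity increments [1] count blocks of size ≥ k; block sizes are [1].

Jordan blocks: (-4, 2), (-4, 1), (-1, 1)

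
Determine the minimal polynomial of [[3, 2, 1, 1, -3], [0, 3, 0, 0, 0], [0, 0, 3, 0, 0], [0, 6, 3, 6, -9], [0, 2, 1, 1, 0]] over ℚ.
m_A(x) = (x - 3)^2

The characteristic polynomial factors as (x - 3)^5. The minimal polynomial is ∏(x - λ)^{k_λ} where k_λ is the size of the largest Jordan block at λ.

For λ = 3: rank(A - 3I) = 1, and the largest Jordan block has size 2 (the smallest k with rank((A - 3I)^k) = rank((A - 3I)^(k+1))).

So m_A(x) = (x - 3)^2.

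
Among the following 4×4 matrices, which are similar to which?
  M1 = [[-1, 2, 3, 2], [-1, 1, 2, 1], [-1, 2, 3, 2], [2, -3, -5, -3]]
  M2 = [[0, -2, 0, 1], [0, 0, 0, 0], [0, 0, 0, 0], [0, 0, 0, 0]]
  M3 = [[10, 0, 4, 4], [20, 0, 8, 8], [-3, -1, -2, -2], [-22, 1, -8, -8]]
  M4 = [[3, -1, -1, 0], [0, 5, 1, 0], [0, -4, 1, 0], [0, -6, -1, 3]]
3 classes: {M1, M3}, {M2}, {M4}

Characteristic polynomials: χ_{M1} = x^4, χ_{M2} = x^4, χ_{M3} = x^4, χ_{M4} = (x - 3)^4.

{M1, M3}: invariant factors x^2, x^2.

{M2}: invariant factors x, x, x^2.

{M4}: invariant factors x - 3, (x - 3)^3.

Matrices are similar if and only if their invariant-factor lists agree; the partition into similarity classes is {M1, M3}, {M2}, {M4}.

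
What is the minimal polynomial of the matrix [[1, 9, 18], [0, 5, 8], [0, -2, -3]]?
The characteristic polynomial factors as (x - 1)^3. The minimal polynomial is ∏(x - λ)^{k_λ} where k_λ is the size of the largest Jordan block at λ.

For λ = 1: rank(A - I) = 1, and the largest Jordan block has size 2 (the smallest k with rank((A - I)^k) = rank((A - I)^(k+1))).

So m_A(x) = (x - 1)^2.

m_A(x) = (x - 1)^2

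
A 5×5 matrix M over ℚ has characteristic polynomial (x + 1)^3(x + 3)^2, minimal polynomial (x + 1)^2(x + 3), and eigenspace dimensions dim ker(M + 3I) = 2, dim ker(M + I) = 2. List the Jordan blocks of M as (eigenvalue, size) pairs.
λ = -3: algebraic multiplicity 2 (exponent in χ_M), largest block size 1 (exponent in m_M), 2 blocks (geometric multiplicity). These force block sizes [1, 1].
λ = -1: algebraic multiplicity 3 (exponent in χ_M), largest block size 2 (exponent in m_M), 2 blocks (geometric multiplicity). These force block sizes [2, 1].

Jordan blocks: (-3, 1), (-3, 1), (-1, 2), (-1, 1)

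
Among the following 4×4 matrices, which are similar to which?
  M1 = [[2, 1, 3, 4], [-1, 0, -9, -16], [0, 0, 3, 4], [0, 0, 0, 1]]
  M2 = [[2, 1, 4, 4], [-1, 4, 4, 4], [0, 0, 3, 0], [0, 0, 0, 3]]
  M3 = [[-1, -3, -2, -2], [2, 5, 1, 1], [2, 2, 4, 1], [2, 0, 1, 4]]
Characteristic polynomials: χ_{M1} = (x - 3)(x - 1)^3, χ_{M2} = (x - 3)^4, χ_{M3} = (x - 3)^4.

{M1}: invariant factors x - 1, (x - 3)(x - 1)^2.

{M2}: invariant factors x - 3, x - 3, (x - 3)^2.

{M3}: invariant factors x - 3, (x - 3)^3.

Matrices are similar if and only if their invariant-factor lists agree; the partition into similarity classes is {M1}, {M2}, {M3}.

3 classes: {M1}, {M2}, {M3}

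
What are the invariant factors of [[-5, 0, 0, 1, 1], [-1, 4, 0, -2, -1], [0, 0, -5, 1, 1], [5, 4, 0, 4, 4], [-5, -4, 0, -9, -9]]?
x + 5, (x - 2)^2(x + 5)^2

The Jordan structure of A has elementary divisors (x + 5)^2, (x + 5), (x - 2)^2. Arranging the block sizes at each eigenvalue in decreasing order and taking row products gives the invariant factors.

Invariant factors (smallest first, each dividing the next): x + 5, (x - 2)^2(x + 5)^2.

Check: the last factor (x - 2)^2(x + 5)^2 is the minimal polynomial, and the product (x - 2)^2(x + 5)^3 is the characteristic polynomial.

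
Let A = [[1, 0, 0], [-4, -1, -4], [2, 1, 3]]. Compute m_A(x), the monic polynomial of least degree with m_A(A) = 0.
The characteristic polynomial factors as (x - 1)^3. The minimal polynomial is ∏(x - λ)^{k_λ} where k_λ is the size of the largest Jordan block at λ.

For λ = 1: rank(A - I) = 1, and the largest Jordan block has size 2 (the smallest k with rank((A - I)^k) = rank((A - I)^(k+1))).

So m_A(x) = (x - 1)^2.

m_A(x) = (x - 1)^2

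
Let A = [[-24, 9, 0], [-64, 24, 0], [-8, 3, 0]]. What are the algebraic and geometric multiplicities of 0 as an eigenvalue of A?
The characteristic polynomial is x^3, so the factor x appears with exponent 3: the algebraic multiplicity is 3.

rank(A) = 1, so the eigenspace has dimension 3 - 1 = 2: the geometric multiplicity is 2.

Since 2 < 3, A is not diagonalizable.

algebraic multiplicity 3, geometric multiplicity 2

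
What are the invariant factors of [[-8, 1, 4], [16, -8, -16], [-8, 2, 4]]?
x + 4, (x + 4)^2

The Jordan structure of A has elementary divisors (x + 4)^2, (x + 4). Arranging the block sizes at each eigenvalue in decreasing order and taking row products gives the invariant factors.

Invariant factors (smallest first, each dividing the next): x + 4, (x + 4)^2.

Check: the last factor (x + 4)^2 is the minimal polynomial, and the product (x + 4)^3 is the characteristic polynomial.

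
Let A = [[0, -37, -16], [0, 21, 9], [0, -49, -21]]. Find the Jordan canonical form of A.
J = [[0, 1, 0], [0, 0, 1], [0, 0, 0]]

The characteristic polynomial is det(xI - A) = x^3, so the eigenvalues are 0 (algebraic multiplicity 3).

For λ = 0: rank(A) = 2, rank(A^2) = 1, rank(A^3) = 0. The eigenspace has dimension 3 - 2 = 1, so there is 1 Jordan block; the rank sequence gives block sizes [3].

Assembling the blocks gives the Jordan form J above.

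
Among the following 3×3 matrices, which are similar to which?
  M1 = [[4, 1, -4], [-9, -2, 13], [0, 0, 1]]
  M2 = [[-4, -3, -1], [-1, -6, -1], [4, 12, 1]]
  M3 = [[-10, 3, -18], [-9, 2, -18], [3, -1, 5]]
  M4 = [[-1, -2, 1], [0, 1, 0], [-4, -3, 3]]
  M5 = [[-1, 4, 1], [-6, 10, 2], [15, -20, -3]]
Characteristic polynomials: χ_{M1} = (x - 1)^3, χ_{M2} = (x + 3)^3, χ_{M3} = (x + 1)^3, χ_{M4} = (x - 1)^3, χ_{M5} = (x - 2)^3.

{M1, M4}: invariant factors (x - 1)^3.

{M2}: invariant factors x + 3, (x + 3)^2.

{M3}: invariant factors x + 1, (x + 1)^2.

{M5}: invariant factors x - 2, (x - 2)^2.

Matrices are similar if and only if their invariant-factor lists agree; the partition into similarity classes is {M1, M4}, {M2}, {M3}, {M5}.

4 classes: {M1, M4}, {M2}, {M3}, {M5}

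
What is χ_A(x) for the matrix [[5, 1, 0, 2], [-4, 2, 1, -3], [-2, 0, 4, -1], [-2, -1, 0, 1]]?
χ_A(x) = (x - 3)^4

xI - A = [[x - 5, -1, 0, -2], [4, x - 2, -1, 3], [2, 0, x - 4, 1], [2, 1, 0, x - 1]].

Expanding det(xI - A) along the first row:
det(xI - A) = + (x - 5)·det([[x - 2, -1, 3], [0, x - 4, 1], [1, 0, x - 1]]) - (-1)·det([[4, -1, 3], [2, x - 4, 1], [2, 0, x - 1]]) + (0)·det([[4, x - 2, 3], [2, 0, 1], [2, 1, x - 1]]) - (-2)·det([[4, x - 2, -1], [2, 0, x - 4], [2, 1, 0]]).

Evaluating gives χ_A(x) = x^4 - 12x^3 + 54x^2 - 108x + 81 = (x - 3)^4.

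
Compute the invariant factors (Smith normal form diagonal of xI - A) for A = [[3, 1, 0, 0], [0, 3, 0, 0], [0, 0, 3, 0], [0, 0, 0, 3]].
The Jordan structure of A has elementary divisors (x - 3)^2, (x - 3), (x - 3). Arranging the block sizes at each eigenvalue in decreasing order and taking row products gives the invariant factors.

Invariant factors (smallest first, each dividing the next): x - 3, x - 3, (x - 3)^2.

Check: the last factor (x - 3)^2 is the minimal polynomial, and the product (x - 3)^4 is the characteristic polynomial.

x - 3, x - 3, (x - 3)^2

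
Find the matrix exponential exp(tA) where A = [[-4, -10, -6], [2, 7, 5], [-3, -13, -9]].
A has Jordan form J = [[-2, 1, 0], [0, -2, 1], [0, 0, -2]] with A = PJP^{-1}, so e^{tA} = P e^{tJ} P^{-1}.

For a Jordan block J_k(λ), e^{tJ_k(λ)} = e^{λt} · (I + tN + t^2 N^2/2! + ... + t^{k-1} N^{k-1}/(k-1)!) where N is the nilpotent superdiagonal part.

Assembling the blocks and conjugating back gives the entries of e^{tA} as shown above.

e^{tA} = [[(t^2 - 2*t + 1)*e^{-2*t}, 2*t*(2*t - 5)*e^{-2*t}, 2*t*(t - 3)*e^{-2*t}], [t*(4 - t)*e^{-2*t}/2, (-2*t^2 + 9*t + 1)*e^{-2*t}, t*(5 - t)*e^{-2*t}], [t*(t - 6)*e^{-2*t}/2, t*(2*t - 13)*e^{-2*t}, (t^2 - 7*t + 1)*e^{-2*t}]]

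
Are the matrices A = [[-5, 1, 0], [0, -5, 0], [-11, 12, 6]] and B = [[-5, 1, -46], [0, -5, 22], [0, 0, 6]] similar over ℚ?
Yes.

Two matrices over a field are similar if and only if they have the same invariant factors.

Both A and B have characteristic polynomial (x - 6)(x + 5)^2 and minimal polynomial (x - 6)(x + 5)^2. Computing further, both have invariant factors (x - 6)(x + 5)^2. Hence A and B are similar.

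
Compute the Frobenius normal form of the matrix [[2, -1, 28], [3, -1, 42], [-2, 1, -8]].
The invariant factors of A (the non-unit diagonal entries of the Smith normal form of xI - A over ℚ[x]) are (x + 4)(x^2 + 3x - 5), each dividing the next. The characteristic polynomial is their product, (x + 4)(x^2 + 3x - 5).

The rational canonical form is the block-diagonal matrix of companion matrices C(f_i):
R = [[0, 0, 20], [1, 0, -7], [0, 1, -7]].

Note the characteristic polynomial does not split into linear factors over ℚ, so A has no Jordan form over ℚ; the rational canonical form exists over any field.

R = [[0, 0, 20], [1, 0, -7], [0, 1, -7]]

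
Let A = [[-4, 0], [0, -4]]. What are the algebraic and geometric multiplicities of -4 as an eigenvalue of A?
The characteristic polynomial is (x + 4)^2, so the factor x + 4 appears with exponent 2: the algebraic multiplicity is 2.

rank(A + 4I) = 0, so the eigenspace has dimension 2 - 0 = 2: the geometric multiplicity is 2.

algebraic multiplicity 2, geometric multiplicity 2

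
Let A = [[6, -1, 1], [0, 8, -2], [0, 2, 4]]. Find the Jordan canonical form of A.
J = [[6, 1, 0], [0, 6, 0], [0, 0, 6]]

The characteristic polynomial is det(xI - A) = (x - 6)^3, so the eigenvalues are 6 (algebraic multiplicity 3).

For λ = 6: rank(A - 6I) = 1, rank((A - 6I)^2) = 0. The eigenspace has dimension 3 - 1 = 2, so there are 2 Jordan blocks; the rank sequence gives block sizes [2, 1].

Assembling the blocks gives the Jordan form J above.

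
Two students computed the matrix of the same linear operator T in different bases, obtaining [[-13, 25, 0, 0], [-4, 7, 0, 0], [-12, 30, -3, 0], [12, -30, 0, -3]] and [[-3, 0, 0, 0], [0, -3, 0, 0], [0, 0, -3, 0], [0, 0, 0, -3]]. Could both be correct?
No.

Both have characteristic polynomial (x + 3)^4, but the minimal polynomial of A is (x + 3)^2 while the minimal polynomial of B is x + 3. The minimal polynomial is a similarity invariant, so A and B are not similar.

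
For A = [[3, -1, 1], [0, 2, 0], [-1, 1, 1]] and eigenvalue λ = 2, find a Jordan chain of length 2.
v_1 = [[0, 1, 0]]^T, v_2 = [[-1, 0, 1]]^T

We seek v_1 ∈ ker((A - 2I)^2) \ ker(A - 2I), then set v_{i+1} = (A - 2I) v_i.

One such chain is v_1 = [[0, 1, 0]]^T, v_2 = [[-1, 0, 1]]^T. Check: (A - 2I) v_2 = [[0, 0, 0]]^T = 0.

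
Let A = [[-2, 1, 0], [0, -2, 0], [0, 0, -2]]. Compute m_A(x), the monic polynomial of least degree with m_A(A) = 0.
The characteristic polynomial factors as (x + 2)^3. The minimal polynomial is ∏(x - λ)^{k_λ} where k_λ is the size of the largest Jordan block at λ.

For λ = -2: rank(A + 2I) = 1, and the largest Jordan block has size 2 (the smallest k with rank((A + 2I)^k) = rank((A + 2I)^(k+1))).

So m_A(x) = (x + 2)^2.

m_A(x) = (x + 2)^2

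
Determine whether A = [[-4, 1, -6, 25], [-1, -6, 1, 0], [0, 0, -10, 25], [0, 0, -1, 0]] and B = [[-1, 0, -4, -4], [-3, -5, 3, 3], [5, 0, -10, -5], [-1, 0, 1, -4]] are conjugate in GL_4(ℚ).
Both have characteristic polynomial (x + 5)^4 and minimal polynomial (x + 5)^2. But rank(A + 5I) = 2 for A while rank(B + 5I) = 1 for B, so the number of Jordan blocks at λ = -5 differs. A and B are not similar.

No.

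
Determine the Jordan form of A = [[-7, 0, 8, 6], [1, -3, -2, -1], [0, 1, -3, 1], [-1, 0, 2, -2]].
The characteristic polynomial is det(xI - A) = (x + 3)^2(x + 4)(x + 5), so the eigenvalues are -5 (algebraic multiplicity 1), -4 (algebraic multiplicity 1), -3 (algebraic multiplicity 2).

For λ = -5: algebraic multiplicity 1 gives one 1×1 block.

For λ = -4: algebraic multiplicity 1 gives one 1×1 block.

For λ = -3: rank(A + 3I) = 3, rank((A + 3I)^2) = 2. The eigenspace has dimension 4 - 3 = 1, so there is 1 Jordan block; the rank sequence gives block sizes [2].

Assembling the blocks gives the Jordan form J above.

J = [[-5, 0, 0, 0], [0, -4, 0, 0], [0, 0, -3, 1], [0, 0, 0, -3]]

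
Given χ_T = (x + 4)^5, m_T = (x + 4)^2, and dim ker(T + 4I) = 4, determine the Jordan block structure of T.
λ = -4: algebraic multiplicity 5 (exponent in χ_T), largest block size 2 (exponent in m_T), 4 blocks (geometric multiplicity). These force block sizes [2, 1, 1, 1].

Jordan blocks: (-4, 2), (-4, 1), (-4, 1), (-4, 1)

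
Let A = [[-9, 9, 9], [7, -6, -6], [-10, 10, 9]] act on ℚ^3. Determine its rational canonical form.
The invariant factors of A (the non-unit diagonal entries of the Smith normal form of xI - A over ℚ[x]) are (x + 3)(x^2 + 3x - 3), each dividing the next. The characteristic polynomial is their product, (x + 3)(x^2 + 3x - 3).

The rational canonical form is the block-diagonal matrix of companion matrices C(f_i):
R = [[0, 0, 9], [1, 0, -6], [0, 1, -6]].

Note the characteristic polynomial does not split into linear factors over ℚ, so A has no Jordan form over ℚ; the rational canonical form exists over any field.

R = [[0, 0, 9], [1, 0, -6], [0, 1, -6]]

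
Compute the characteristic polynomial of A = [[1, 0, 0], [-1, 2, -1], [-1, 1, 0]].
xI - A = [[x - 1, 0, 0], [1, x - 2, 1], [1, -1, x]].

Expanding det(xI - A) along the first row:
det(xI - A) = + (x - 1)·det([[x - 2, 1], [-1, x]]) - (0)·det([[1, 1], [1, x]]) + (0)·det([[1, x - 2], [1, -1]]).

Evaluating gives χ_A(x) = x^3 - 3x^2 + 3x - 1 = (x - 1)^3.

χ_A(x) = (x - 1)^3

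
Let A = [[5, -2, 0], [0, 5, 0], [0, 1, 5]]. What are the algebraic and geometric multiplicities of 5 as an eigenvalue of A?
The characteristic polynomial is (x - 5)^3, so the factor x - 5 appears with exponent 3: the algebraic multiplicity is 3.

rank(A - 5I) = 1, so the eigenspace has dimension 3 - 1 = 2: the geometric multiplicity is 2.

Since 2 < 3, A is not diagonalizable.

algebraic multiplicity 3, geometric multiplicity 2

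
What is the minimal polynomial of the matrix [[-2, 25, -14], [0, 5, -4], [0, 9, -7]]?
The characteristic polynomial factors as (x + 1)^2(x + 2). The minimal polynomial is ∏(x - λ)^{k_λ} where k_λ is the size of the largest Jordan block at λ.

For λ = -2: rank(A + 2I) = 2, and the largest Jordan block has size 1 (the smallest k with rank((A + 2I)^k) = rank((A + 2I)^(k+1))).
For λ = -1: rank(A + I) = 2, and the largest Jordan block has size 2 (the smallest k with rank((A + I)^k) = rank((A + I)^(k+1))).

So m_A(x) = (x + 1)^2(x + 2).

m_A(x) = (x + 1)^2(x + 2)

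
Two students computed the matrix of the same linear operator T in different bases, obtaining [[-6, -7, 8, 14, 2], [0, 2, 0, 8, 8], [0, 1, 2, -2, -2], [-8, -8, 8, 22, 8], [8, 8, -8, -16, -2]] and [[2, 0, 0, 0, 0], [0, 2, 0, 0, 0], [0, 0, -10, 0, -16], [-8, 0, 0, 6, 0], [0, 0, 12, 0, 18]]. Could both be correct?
Both have characteristic polynomial (x - 6)^2(x - 2)^3, but the minimal polynomial of A is (x - 6)(x - 2)^2 while the minimal polynomial of B is (x - 6)(x - 2). The minimal polynomial is a similarity invariant, so A and B are not similar.

No.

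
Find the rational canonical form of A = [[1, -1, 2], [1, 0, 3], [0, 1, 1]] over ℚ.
R = [[0, 0, 0], [1, 0, 1], [0, 1, 2]]

The invariant factors of A (the non-unit diagonal entries of the Smith normal form of xI - A over ℚ[x]) are x(x^2 - 2x - 1), each dividing the next. The characteristic polynomial is their product, x(x^2 - 2x - 1).

The rational canonical form is the block-diagonal matrix of companion matrices C(f_i):
R = [[0, 0, 0], [1, 0, 1], [0, 1, 2]].

Note the characteristic polynomial does not split into linear factors over ℚ, so A has no Jordan form over ℚ; the rational canonical form exists over any field.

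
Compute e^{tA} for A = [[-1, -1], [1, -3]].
A has Jordan form J = [[-2, 1], [0, -2]] with A = PJP^{-1}, so e^{tA} = P e^{tJ} P^{-1}.

For a Jordan block J_k(λ), e^{tJ_k(λ)} = e^{λt} · (I + tN + t^2 N^2/2! + ... + t^{k-1} N^{k-1}/(k-1)!) where N is the nilpotent superdiagonal part.

Assembling the blocks and conjugating back gives the entries of e^{tA} as shown above.

e^{tA} = [[(t + 1)*e^{-2*t}, -t*e^{-2*t}], [t*e^{-2*t}, (1 - t)*e^{-2*t}]]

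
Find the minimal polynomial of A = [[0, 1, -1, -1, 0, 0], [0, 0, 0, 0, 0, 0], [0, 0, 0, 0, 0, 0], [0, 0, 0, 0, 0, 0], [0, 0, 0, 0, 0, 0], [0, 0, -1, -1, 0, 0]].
m_A(x) = x^2

The characteristic polynomial factors as x^6. The minimal polynomial is ∏(x - λ)^{k_λ} where k_λ is the size of the largest Jordan block at λ.

For λ = 0: rank(A) = 2, and the largest Jordan block has size 2 (the smallest k with rank(A^k) = rank(A^(k+1))).

So m_A(x) = x^2.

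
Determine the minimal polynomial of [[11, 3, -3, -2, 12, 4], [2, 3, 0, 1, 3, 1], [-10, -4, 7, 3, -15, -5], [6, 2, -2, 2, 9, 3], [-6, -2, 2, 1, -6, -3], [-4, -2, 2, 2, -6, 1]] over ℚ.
m_A(x) = (x - 3)^2

The characteristic polynomial factors as (x - 3)^6. The minimal polynomial is ∏(x - λ)^{k_λ} where k_λ is the size of the largest Jordan block at λ.

For λ = 3: rank(A - 3I) = 2, and the largest Jordan block has size 2 (the smallest k with rank((A - 3I)^k) = rank((A - 3I)^(k+1))).

So m_A(x) = (x - 3)^2.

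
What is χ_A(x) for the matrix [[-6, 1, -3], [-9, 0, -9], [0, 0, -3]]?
xI - A = [[x + 6, -1, 3], [9, x, 9], [0, 0, x + 3]].

Expanding det(xI - A) along the first row:
det(xI - A) = + (x + 6)·det([[x, 9], [0, x + 3]]) - (-1)·det([[9, 9], [0, x + 3]]) + (3)·det([[9, x], [0, 0]]).

Evaluating gives χ_A(x) = x^3 + 9x^2 + 27x + 27 = (x + 3)^3.

χ_A(x) = (x + 3)^3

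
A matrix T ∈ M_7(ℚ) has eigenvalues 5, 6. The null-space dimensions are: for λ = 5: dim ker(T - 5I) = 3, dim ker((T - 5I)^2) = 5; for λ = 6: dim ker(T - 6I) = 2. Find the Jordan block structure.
λ = 5: successive nullity increments [3, 2] count blocks of size ≥ k; block sizes are [2, 2, 1].
λ = 6: successive nullity increments [2] count blocks of size ≥ k; block sizes are [1, 1].

Jordan blocks: (5, 2), (5, 2), (5, 1), (6, 1), (6, 1)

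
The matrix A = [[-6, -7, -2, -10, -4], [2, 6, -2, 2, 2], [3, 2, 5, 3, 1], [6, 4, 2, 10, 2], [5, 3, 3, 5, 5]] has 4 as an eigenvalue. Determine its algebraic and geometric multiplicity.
algebraic multiplicity 5, geometric multiplicity 3

The characteristic polynomial is (x - 4)^5, so the factor x - 4 appears with exponent 5: the algebraic multiplicity is 5.

rank(A - 4I) = 2, so the eigenspace has dimension 5 - 2 = 3: the geometric multiplicity is 3.

Since 3 < 5, A is not diagonalizable.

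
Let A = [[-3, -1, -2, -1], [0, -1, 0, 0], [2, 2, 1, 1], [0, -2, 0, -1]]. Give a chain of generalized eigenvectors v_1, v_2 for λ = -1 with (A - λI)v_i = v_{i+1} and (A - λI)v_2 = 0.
v_1 = [[-3, 1, 2, 0]]^T, v_2 = [[1, 0, 0, -2]]^T

We seek v_1 ∈ ker((A + I)^2) \ ker(A + I), then set v_{i+1} = (A + I) v_i.

One such chain is v_1 = [[-3, 1, 2, 0]]^T, v_2 = [[1, 0, 0, -2]]^T. Check: (A + I) v_2 = [[0, 0, 0, 0]]^T = 0.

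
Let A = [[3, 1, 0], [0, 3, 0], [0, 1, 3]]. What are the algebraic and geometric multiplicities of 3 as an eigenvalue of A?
The characteristic polynomial is (x - 3)^3, so the factor x - 3 appears with exponent 3: the algebraic multiplicity is 3.

rank(A - 3I) = 1, so the eigenspace has dimension 3 - 1 = 2: the geometric multiplicity is 2.

Since 2 < 3, A is not diagonalizable.

algebraic multiplicity 3, geometric multiplicity 2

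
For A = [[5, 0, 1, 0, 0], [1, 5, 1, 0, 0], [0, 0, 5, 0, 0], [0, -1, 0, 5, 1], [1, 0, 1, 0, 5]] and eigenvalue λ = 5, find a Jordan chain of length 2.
v_1 = [[0, 0, 0, 0, 1]]^T, v_2 = [[0, 0, 0, 1, 0]]^T

We seek v_1 ∈ ker((A - 5I)^2) \ ker(A - 5I), then set v_{i+1} = (A - 5I) v_i.

One such chain is v_1 = [[0, 0, 0, 0, 1]]^T, v_2 = [[0, 0, 0, 1, 0]]^T. Check: (A - 5I) v_2 = [[0, 0, 0, 0, 0]]^T = 0.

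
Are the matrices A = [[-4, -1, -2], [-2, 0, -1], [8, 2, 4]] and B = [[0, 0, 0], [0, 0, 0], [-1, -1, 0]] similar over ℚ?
No.

Both have characteristic polynomial x^3, but the minimal polynomial of A is x^3 while the minimal polynomial of B is x^2. The minimal polynomial is a similarity invariant, so A and B are not similar.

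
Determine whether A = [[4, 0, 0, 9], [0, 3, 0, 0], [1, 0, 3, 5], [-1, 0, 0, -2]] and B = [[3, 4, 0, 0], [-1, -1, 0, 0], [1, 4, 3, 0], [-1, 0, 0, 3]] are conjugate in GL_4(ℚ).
Yes.

Two matrices over a field are similar if and only if they have the same invariant factors.

Both A and B have characteristic polynomial (x - 3)^2(x - 1)^2 and minimal polynomial (x - 3)(x - 1)^2. Computing further, both have invariant factors x - 3, (x - 3)(x - 1)^2. Hence A and B are similar.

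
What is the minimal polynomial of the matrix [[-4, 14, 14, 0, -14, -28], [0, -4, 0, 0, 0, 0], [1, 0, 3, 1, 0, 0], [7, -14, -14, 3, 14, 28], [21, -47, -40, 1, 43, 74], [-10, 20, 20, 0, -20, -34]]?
m_A(x) = (x - 6)(x - 3)^2(x + 4)

The characteristic polynomial factors as (x - 6)(x - 3)^3(x + 4)^2. The minimal polynomial is ∏(x - λ)^{k_λ} where k_λ is the size of the largest Jordan block at λ.

For λ = -4: rank(A + 4I) = 4, and the largest Jordan block has size 1 (the smallest k with rank((A + 4I)^k) = rank((A + 4I)^(k+1))).
For λ = 3: rank(A - 3I) = 4, and the largest Jordan block has size 2 (the smallest k with rank((A - 3I)^k) = rank((A - 3I)^(k+1))).
For λ = 6: rank(A - 6I) = 5, and the largest Jordan block has size 1 (the smallest k with rank((A - 6I)^k) = rank((A - 6I)^(k+1))).

So m_A(x) = (x - 6)(x - 3)^2(x + 4).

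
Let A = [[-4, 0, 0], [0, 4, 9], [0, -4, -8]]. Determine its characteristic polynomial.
χ_A(x) = (x + 2)^2(x + 4)

xI - A = [[x + 4, 0, 0], [0, x - 4, -9], [0, 4, x + 8]].

Expanding det(xI - A) along the first row:
det(xI - A) = + (x + 4)·det([[x - 4, -9], [4, x + 8]]) - (0)·det([[0, -9], [0, x + 8]]) + (0)·det([[0, x - 4], [0, 4]]).

Evaluating gives χ_A(x) = x^3 + 8x^2 + 20x + 16 = (x + 2)^2(x + 4).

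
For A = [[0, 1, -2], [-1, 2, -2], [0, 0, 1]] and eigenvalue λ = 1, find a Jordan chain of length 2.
We seek v_1 ∈ ker((A - I)^2) \ ker(A - I), then set v_{i+1} = (A - I) v_i.

One such chain is v_1 = [[0, -1, -1]]^T, v_2 = [[1, 1, 0]]^T. Check: (A - I) v_2 = [[0, 0, 0]]^T = 0.

v_1 = [[0, -1, -1]]^T, v_2 = [[1, 1, 0]]^T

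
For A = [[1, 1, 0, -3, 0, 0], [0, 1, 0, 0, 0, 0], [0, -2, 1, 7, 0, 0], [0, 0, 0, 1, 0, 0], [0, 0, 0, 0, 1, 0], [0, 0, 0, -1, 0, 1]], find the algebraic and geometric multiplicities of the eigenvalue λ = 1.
algebraic multiplicity 6, geometric multiplicity 4

The characteristic polynomial is (x - 1)^6, so the factor x - 1 appears with exponent 6: the algebraic multiplicity is 6.

rank(A - I) = 2, so the eigenspace has dimension 6 - 2 = 4: the geometric multiplicity is 4.

Since 4 < 6, A is not diagonalizable.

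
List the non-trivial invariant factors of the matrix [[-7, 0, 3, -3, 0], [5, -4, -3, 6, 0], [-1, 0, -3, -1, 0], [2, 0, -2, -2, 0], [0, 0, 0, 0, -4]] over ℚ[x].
x + 4, (x + 4)^2, (x + 4)^2

The Jordan structure of A has elementary divisors (x + 4)^2, (x + 4)^2, (x + 4). Arranging the block sizes at each eigenvalue in decreasing order and taking row products gives the invariant factors.

Invariant factors (smallest first, each dividing the next): x + 4, (x + 4)^2, (x + 4)^2.

Check: the last factor (x + 4)^2 is the minimal polynomial, and the product (x + 4)^5 is the characteristic polynomial.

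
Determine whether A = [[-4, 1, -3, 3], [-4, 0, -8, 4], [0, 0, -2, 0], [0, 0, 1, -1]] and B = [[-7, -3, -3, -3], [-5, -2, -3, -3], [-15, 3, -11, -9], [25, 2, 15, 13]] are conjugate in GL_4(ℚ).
Two matrices over a field are similar if and only if they have the same invariant factors.

Both A and B have characteristic polynomial (x + 1)(x + 2)^3 and minimal polynomial (x + 1)(x + 2)^2. Computing further, both have invariant factors x + 2, (x + 1)(x + 2)^2. Hence A and B are similar.

Yes.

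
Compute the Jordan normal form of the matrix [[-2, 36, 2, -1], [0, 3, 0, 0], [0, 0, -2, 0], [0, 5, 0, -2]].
The characteristic polynomial is det(xI - A) = (x - 3)(x + 2)^3, so the eigenvalues are -2 (algebraic multiplicity 3), 3 (algebraic multiplicity 1).

For λ = -2: rank(A + 2I) = 2, rank((A + 2I)^2) = 1. The eigenspace has dimension 4 - 2 = 2, so there are 2 Jordan blocks; the rank sequence gives block sizes [2, 1].

For λ = 3: algebraic multiplicity 1 gives one 1×1 block.

Assembling the blocks gives the Jordan form J above.

J = [[-2, 1, 0, 0], [0, -2, 0, 0], [0, 0, -2, 0], [0, 0, 0, 3]]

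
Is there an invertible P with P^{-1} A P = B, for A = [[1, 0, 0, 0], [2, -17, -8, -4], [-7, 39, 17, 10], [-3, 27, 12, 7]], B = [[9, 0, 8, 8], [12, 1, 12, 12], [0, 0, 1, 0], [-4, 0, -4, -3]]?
Both have characteristic polynomial (x - 5)(x - 1)^3, but the minimal polynomial of A is (x - 5)(x - 1)^2 while the minimal polynomial of B is (x - 5)(x - 1). The minimal polynomial is a similarity invariant, so A and B are not similar.

No.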